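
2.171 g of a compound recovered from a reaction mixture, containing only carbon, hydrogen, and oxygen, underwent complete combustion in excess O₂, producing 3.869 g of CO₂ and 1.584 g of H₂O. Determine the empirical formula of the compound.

mol C = 3.869 g CO₂ ÷ 44.009 g/mol = 0.087914 mol
mol H = 2 × 1.584 g H₂O ÷ 18.015 g/mol = 0.17585 mol
mass O = 2.171 − (1.0559 + 0.17726) = 0.93781 g → mol O = 0.93781 ÷ 15.999 = 0.058617 mol
Divide by the smallest (0.058617 mol): C 1.500, H 3.000, O 1.000
Multiplying each by 2 gives whole numbers: C 3.00, H 6.00, O 2.00

C3H6O2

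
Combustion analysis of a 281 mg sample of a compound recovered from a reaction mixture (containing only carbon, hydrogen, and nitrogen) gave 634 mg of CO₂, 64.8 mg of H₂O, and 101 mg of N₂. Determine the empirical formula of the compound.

C2HN

mol C = 0.634 g CO₂ ÷ 44.009 g/mol = 0.01441 mol
mol H = 2 × 0.0648 g H₂O ÷ 18.015 g/mol = 0.007194 mol
mol N = 2 × 0.101 g N₂ ÷ 28.014 g/mol = 0.007211 mol
Divide by the smallest (0.007194 mol): C 2.003, H 1.000, N 1.002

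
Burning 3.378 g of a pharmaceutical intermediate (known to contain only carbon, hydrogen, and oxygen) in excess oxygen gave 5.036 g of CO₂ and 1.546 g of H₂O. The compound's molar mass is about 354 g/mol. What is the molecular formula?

C12H18O12

mol C = 5.036 g CO₂ ÷ 44.009 g/mol = 0.11443 mol
mol H = 2 × 1.546 g H₂O ÷ 18.015 g/mol = 0.17163 mol
mass O = 3.378 − (1.3744 + 0.17301) = 1.8306 g → mol O = 1.8306 ÷ 15.999 = 0.11442 mol
Divide by the smallest (0.11442 mol): C 1.000, H 1.500, O 1.000
Multiplying each by 2 gives whole numbers: C 2.00, H 3.00, O 2.00
Empirical formula: C2H3O2
Empirical-formula mass = 59.04 g/mol; 354 ÷ 59.04 ≈ 6, so the molecular formula is C12H18O12.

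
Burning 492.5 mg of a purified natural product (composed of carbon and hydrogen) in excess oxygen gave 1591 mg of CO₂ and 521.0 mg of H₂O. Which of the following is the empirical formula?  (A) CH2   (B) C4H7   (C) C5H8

(C) C5H8

mol C = 1.591 g CO₂ ÷ 44.009 g/mol = 0.036152 mol
mol H = 2 × 0.5210 g H₂O ÷ 18.015 g/mol = 0.057841 mol
Divide by the smallest (0.036152 mol): C 1.000, H 1.600
Multiplying each by 5 gives whole numbers: C 5.00, H 8.00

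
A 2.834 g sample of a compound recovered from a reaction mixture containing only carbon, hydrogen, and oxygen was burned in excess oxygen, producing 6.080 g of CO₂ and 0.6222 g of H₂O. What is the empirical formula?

C2HO

mol C = 6.080 g CO₂ ÷ 44.009 g/mol = 0.13815 mol
mol H = 2 × 0.6222 g H₂O ÷ 18.015 g/mol = 0.069076 mol
mass O = 2.834 − (1.6594 + 0.069628) = 1.1050 g → mol O = 1.1050 ÷ 15.999 = 0.069067 mol
Divide by the smallest (0.069067 mol): C 2.000, H 1.000, O 1.000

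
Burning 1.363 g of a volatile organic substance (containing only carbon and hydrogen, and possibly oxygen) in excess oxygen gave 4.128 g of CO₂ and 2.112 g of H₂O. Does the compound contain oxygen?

mol C = 4.128 g CO₂ ÷ 44.009 g/mol = 0.093799 mol
mol H = 2 × 2.112 g H₂O ÷ 18.015 g/mol = 0.23447 mol
C and H together account for 1.3630 g — essentially the entire 1.363 g sample — so the compound contains no oxygen.

no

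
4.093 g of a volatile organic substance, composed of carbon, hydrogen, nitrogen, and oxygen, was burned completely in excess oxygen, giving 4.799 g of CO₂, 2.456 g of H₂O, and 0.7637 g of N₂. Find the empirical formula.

C2H5NO2

mol C = 4.799 g CO₂ ÷ 44.009 g/mol = 0.10905 mol
mol H = 2 × 2.456 g H₂O ÷ 18.015 g/mol = 0.27266 mol
mol N = 2 × 0.7637 g N₂ ÷ 28.014 g/mol = 0.054523 mol
mass O = 4.093 − (1.3098 + 0.27484 + 0.76370) = 1.7447 g → mol O = 1.7447 ÷ 15.999 = 0.10905 mol
Divide by the smallest (0.054523 mol): C 2.000, H 5.001, N 1.000, O 2.000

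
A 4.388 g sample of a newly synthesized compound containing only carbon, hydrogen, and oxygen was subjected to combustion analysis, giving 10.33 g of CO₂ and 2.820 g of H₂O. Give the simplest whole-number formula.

C3H4O

mol C = 10.33 g CO₂ ÷ 44.009 g/mol = 0.23472 mol
mol H = 2 × 2.820 g H₂O ÷ 18.015 g/mol = 0.31307 mol
mass O = 4.388 − (2.8193 + 0.31558) = 1.2531 g → mol O = 1.2531 ÷ 15.999 = 0.078326 mol
Divide by the smallest (0.078326 mol): C 2.997, H 3.997, O 1.000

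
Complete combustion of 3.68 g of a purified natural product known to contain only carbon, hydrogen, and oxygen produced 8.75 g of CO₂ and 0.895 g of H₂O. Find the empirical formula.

C8H4O3

mol C = 8.75 g CO₂ ÷ 44.009 g/mol = 0.1988 mol
mol H = 2 × 0.895 g H₂O ÷ 18.015 g/mol = 0.09936 mol
mass O = 3.68 − (2.388 + 0.1002) = 1.192 g → mol O = 1.192 ÷ 15.999 = 0.07449 mol
Divide by the smallest (0.07449 mol): C 2.669, H 1.334, O 1.000
Multiplying each by 3 gives whole numbers: C 8.01, H 4.00, O 3.00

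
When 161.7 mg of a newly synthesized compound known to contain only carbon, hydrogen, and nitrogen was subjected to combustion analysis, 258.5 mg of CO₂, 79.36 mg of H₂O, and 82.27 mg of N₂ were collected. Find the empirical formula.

mol C = 0.2585 g CO₂ ÷ 44.009 g/mol = 0.0058738 mol
mol H = 2 × 0.07936 g H₂O ÷ 18.015 g/mol = 0.0088104 mol
mol N = 2 × 0.08227 g N₂ ÷ 28.014 g/mol = 0.0058735 mol
Divide by the smallest (0.0058735 mol): C 1.000, H 1.500, N 1.000
Multiplying each by 2 gives whole numbers: C 2.00, H 3.00, N 2.00

C2H3N2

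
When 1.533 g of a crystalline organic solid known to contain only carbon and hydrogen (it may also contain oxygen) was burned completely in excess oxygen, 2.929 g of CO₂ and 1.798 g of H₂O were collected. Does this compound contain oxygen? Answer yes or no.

mol C = 2.929 g CO₂ ÷ 44.009 g/mol = 0.066555 mol
mol H = 2 × 1.798 g H₂O ÷ 18.015 g/mol = 0.19961 mol
C and H account for only 1.0006 g of the 1.533 g sample; the remaining 0.53240 g must be oxygen.

yes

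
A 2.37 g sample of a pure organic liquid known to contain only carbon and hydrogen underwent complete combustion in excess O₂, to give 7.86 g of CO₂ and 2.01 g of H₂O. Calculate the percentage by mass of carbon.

mol C = 7.86 g CO₂ ÷ 44.009 g/mol = 0.1786 mol
mol H = 2 × 2.01 g H₂O ÷ 18.015 g/mol = 0.2231 mol
mass % C = 2.145 g ÷ 2.37 g × 100%

90.5%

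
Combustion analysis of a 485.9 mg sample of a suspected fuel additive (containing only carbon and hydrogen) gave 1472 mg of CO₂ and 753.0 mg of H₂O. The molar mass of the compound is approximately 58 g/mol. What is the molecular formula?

mol C = 1.472 g CO₂ ÷ 44.009 g/mol = 0.033448 mol
mol H = 2 × 0.7530 g H₂O ÷ 18.015 g/mol = 0.083597 mol
Divide by the smallest (0.033448 mol): C 1.000, H 2.499
Multiplying each by 2 gives whole numbers: C 2.00, H 5.00
Empirical formula: C2H5
Empirical-formula mass = 29.06 g/mol; 58 ÷ 29.06 ≈ 2, so the molecular formula is C4H10.

C4H10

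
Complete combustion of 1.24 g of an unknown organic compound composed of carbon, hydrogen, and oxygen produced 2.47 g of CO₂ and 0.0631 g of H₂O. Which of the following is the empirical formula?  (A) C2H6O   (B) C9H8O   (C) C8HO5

(C) C8HO5

mol C = 2.47 g CO₂ ÷ 44.009 g/mol = 0.05612 mol
mol H = 2 × 0.0631 g H₂O ÷ 18.015 g/mol = 0.007005 mol
mass O = 1.24 − (0.6741 + 0.007061) = 0.5588 g → mol O = 0.5588 ÷ 15.999 = 0.03493 mol
Divide by the smallest (0.007005 mol): C 8.012, H 1.000, O 4.986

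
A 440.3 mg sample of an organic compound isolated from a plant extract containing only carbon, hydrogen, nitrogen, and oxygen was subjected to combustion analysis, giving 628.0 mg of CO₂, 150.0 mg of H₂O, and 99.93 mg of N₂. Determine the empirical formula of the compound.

C6H7N3O4

mol C = 0.6280 g CO₂ ÷ 44.009 g/mol = 0.014270 mol
mol H = 2 × 0.1500 g H₂O ÷ 18.015 g/mol = 0.016653 mol
mol N = 2 × 0.09993 g N₂ ÷ 28.014 g/mol = 0.0071343 mol
mass O = 0.4403 − (0.17139 + 0.016786 + 0.099930) = 0.15219 g → mol O = 0.15219 ÷ 15.999 = 0.0095124 mol
Divide by the smallest (0.0071343 mol): C 2.000, H 2.334, N 1.000, O 1.333
Multiplying each by 3 gives whole numbers: C 6.00, H 7.00, N 3.00, O 4.00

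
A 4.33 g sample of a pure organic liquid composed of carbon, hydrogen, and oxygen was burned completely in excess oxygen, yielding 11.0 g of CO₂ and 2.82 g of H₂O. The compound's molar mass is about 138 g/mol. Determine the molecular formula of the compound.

mol C = 11.0 g CO₂ ÷ 44.009 g/mol = 0.2499 mol
mol H = 2 × 2.82 g H₂O ÷ 18.015 g/mol = 0.3131 mol
mass O = 4.33 − (3.002 + 0.3156) = 1.012 g → mol O = 1.012 ÷ 15.999 = 0.06327 mol
Divide by the smallest (0.06327 mol): C 3.950, H 4.948, O 1.000
Empirical formula: C4H5O
Empirical-formula mass = 69.08 g/mol; 138 ÷ 69.08 ≈ 2, so the molecular formula is C8H10O2.

C8H10O2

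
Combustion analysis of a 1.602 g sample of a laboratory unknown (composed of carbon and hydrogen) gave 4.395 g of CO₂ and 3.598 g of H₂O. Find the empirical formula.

CH4

mol C = 4.395 g CO₂ ÷ 44.009 g/mol = 0.099866 mol
mol H = 2 × 3.598 g H₂O ÷ 18.015 g/mol = 0.39944 mol
Divide by the smallest (0.099866 mol): C 1.000, H 4.000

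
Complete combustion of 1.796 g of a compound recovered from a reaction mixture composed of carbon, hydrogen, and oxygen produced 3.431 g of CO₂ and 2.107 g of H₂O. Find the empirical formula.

C2H6O

mol C = 3.431 g CO₂ ÷ 44.009 g/mol = 0.077961 mol
mol H = 2 × 2.107 g H₂O ÷ 18.015 g/mol = 0.23392 mol
mass O = 1.796 − (0.93639 + 0.23579) = 0.62382 g → mol O = 0.62382 ÷ 15.999 = 0.038991 mol
Divide by the smallest (0.038991 mol): C 1.999, H 5.999, O 1.000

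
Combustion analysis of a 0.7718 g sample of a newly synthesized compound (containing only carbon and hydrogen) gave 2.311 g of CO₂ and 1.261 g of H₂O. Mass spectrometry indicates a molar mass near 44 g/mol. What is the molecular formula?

C3H8

mol C = 2.311 g CO₂ ÷ 44.009 g/mol = 0.052512 mol
mol H = 2 × 1.261 g H₂O ÷ 18.015 g/mol = 0.13999 mol
Divide by the smallest (0.052512 mol): C 1.000, H 2.666
Multiplying each by 3 gives whole numbers: C 3.00, H 8.00
Empirical formula: C3H8
Empirical-formula mass = 44.10 g/mol; 44 ÷ 44.10 ≈ 1, so the molecular formula is C3H8.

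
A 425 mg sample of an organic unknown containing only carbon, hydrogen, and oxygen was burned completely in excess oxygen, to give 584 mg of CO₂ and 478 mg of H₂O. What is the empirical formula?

mol C = 0.584 g CO₂ ÷ 44.009 g/mol = 0.01327 mol
mol H = 2 × 0.478 g H₂O ÷ 18.015 g/mol = 0.05307 mol
mass O = 0.425 − (0.1594 + 0.05349) = 0.2121 g → mol O = 0.2121 ÷ 15.999 = 0.01326 mol
Divide by the smallest (0.01326 mol): C 1.001, H 4.002, O 1.000

CH4O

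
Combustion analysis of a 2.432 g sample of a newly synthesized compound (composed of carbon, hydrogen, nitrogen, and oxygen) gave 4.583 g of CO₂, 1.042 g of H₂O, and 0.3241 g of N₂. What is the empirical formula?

C9H10N2O4

mol C = 4.583 g CO₂ ÷ 44.009 g/mol = 0.10414 mol
mol H = 2 × 1.042 g H₂O ÷ 18.015 g/mol = 0.11568 mol
mol N = 2 × 0.3241 g N₂ ÷ 28.014 g/mol = 0.023138 mol
mass O = 2.432 − (1.2508 + 0.11661 + 0.32410) = 0.74049 g → mol O = 0.74049 ÷ 15.999 = 0.046284 mol
Divide by the smallest (0.023138 mol): C 4.501, H 5.000, N 1.000, O 2.000
Multiplying each by 2 gives whole numbers: C 9.00, H 10.00, N 2.00, O 4.00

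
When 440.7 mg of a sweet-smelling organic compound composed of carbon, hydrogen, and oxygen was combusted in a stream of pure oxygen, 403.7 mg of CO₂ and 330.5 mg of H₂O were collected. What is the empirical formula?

CH4O2

mol C = 0.4037 g CO₂ ÷ 44.009 g/mol = 0.0091731 mol
mol H = 2 × 0.3305 g H₂O ÷ 18.015 g/mol = 0.036692 mol
mass O = 0.4407 − (0.11018 + 0.036985) = 0.29354 g → mol O = 0.29354 ÷ 15.999 = 0.018347 mol
Divide by the smallest (0.0091731 mol): C 1.000, H 4.000, O 2.000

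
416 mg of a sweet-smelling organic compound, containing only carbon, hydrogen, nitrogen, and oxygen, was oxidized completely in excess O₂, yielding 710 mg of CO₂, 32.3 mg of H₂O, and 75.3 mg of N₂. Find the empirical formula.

mol C = 0.710 g CO₂ ÷ 44.009 g/mol = 0.01613 mol
mol H = 2 × 0.0323 g H₂O ÷ 18.015 g/mol = 0.003586 mol
mol N = 2 × 0.0753 g N₂ ÷ 28.014 g/mol = 0.005376 mol
mass O = 0.416 − (0.1938 + 0.003615 + 0.07530) = 0.1433 g → mol O = 0.1433 ÷ 15.999 = 0.008958 mol
Divide by the smallest (0.003586 mol): C 4.499, H 1.000, N 1.499, O 2.498
Multiplying each by 2 gives whole numbers: C 9.00, H 2.00, N 3.00, O 5.00

C9H2N3O5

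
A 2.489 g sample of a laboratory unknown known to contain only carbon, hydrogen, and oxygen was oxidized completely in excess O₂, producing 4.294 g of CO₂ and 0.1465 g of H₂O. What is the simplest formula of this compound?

mol C = 4.294 g CO₂ ÷ 44.009 g/mol = 0.097571 mol
mol H = 2 × 0.1465 g H₂O ÷ 18.015 g/mol = 0.016264 mol
mass O = 2.489 − (1.1719 + 0.016394) = 1.3007 g → mol O = 1.3007 ÷ 15.999 = 0.081298 mol
Divide by the smallest (0.016264 mol): C 5.999, H 1.000, O 4.999

C6HO5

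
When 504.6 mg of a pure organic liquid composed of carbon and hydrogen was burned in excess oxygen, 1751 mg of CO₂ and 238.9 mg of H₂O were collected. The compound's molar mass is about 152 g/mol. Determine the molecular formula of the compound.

C12H8

mol C = 1.751 g CO₂ ÷ 44.009 g/mol = 0.039787 mol
mol H = 2 × 0.2389 g H₂O ÷ 18.015 g/mol = 0.026522 mol
Divide by the smallest (0.026522 mol): C 1.500, H 1.000
Multiplying each by 2 gives whole numbers: C 3.00, H 2.00
Empirical formula: C3H2
Empirical-formula mass = 38.05 g/mol; 152 ÷ 38.05 ≈ 4, so the molecular formula is C12H8.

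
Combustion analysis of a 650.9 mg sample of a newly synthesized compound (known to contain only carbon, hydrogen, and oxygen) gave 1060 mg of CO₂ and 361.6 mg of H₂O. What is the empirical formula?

mol C = 1.060 g CO₂ ÷ 44.009 g/mol = 0.024086 mol
mol H = 2 × 0.3616 g H₂O ÷ 18.015 g/mol = 0.040144 mol
mass O = 0.6509 − (0.28930 + 0.040465) = 0.32114 g → mol O = 0.32114 ÷ 15.999 = 0.020072 mol
Divide by the smallest (0.020072 mol): C 1.200, H 2.000, O 1.000
Multiplying each by 5 gives whole numbers: C 6.00, H 10.00, O 5.00

C6H10O5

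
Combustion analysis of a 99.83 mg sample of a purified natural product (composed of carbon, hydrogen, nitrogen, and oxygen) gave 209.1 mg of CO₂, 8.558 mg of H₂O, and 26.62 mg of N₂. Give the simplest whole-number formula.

mol C = 0.2091 g CO₂ ÷ 44.009 g/mol = 0.0047513 mol
mol H = 2 × 0.008558 g H₂O ÷ 18.015 g/mol = 0.00095010 mol
mol N = 2 × 0.02662 g N₂ ÷ 28.014 g/mol = 0.0019005 mol
mass O = 0.09983 − (0.057068 + 0.00095770 + 0.026620) = 0.015184 g → mol O = 0.015184 ÷ 15.999 = 0.00094909 mol
Divide by the smallest (0.00094909 mol): C 5.006, H 1.001, N 2.002, O 1.000

C5HN2O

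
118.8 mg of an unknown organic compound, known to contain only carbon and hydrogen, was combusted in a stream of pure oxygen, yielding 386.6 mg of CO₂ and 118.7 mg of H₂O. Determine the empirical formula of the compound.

mol C = 0.3866 g CO₂ ÷ 44.009 g/mol = 0.0087846 mol
mol H = 2 × 0.1187 g H₂O ÷ 18.015 g/mol = 0.013178 mol
Divide by the smallest (0.0087846 mol): C 1.000, H 1.500
Multiplying each by 2 gives whole numbers: C 2.00, H 3.00

C2H3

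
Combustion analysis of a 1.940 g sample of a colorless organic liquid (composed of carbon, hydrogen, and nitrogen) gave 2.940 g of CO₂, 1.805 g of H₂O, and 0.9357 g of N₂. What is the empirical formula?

mol C = 2.940 g CO₂ ÷ 44.009 g/mol = 0.066805 mol
mol H = 2 × 1.805 g H₂O ÷ 18.015 g/mol = 0.20039 mol
mol N = 2 × 0.9357 g N₂ ÷ 28.014 g/mol = 0.066802 mol
Divide by the smallest (0.066802 mol): C 1.000, H 3.000, N 1.000

CH3N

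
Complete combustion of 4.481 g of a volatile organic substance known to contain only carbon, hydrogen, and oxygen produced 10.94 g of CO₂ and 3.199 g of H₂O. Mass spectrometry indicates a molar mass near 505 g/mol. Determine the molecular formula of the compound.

C28H40O8

mol C = 10.94 g CO₂ ÷ 44.009 g/mol = 0.24859 mol
mol H = 2 × 3.199 g H₂O ÷ 18.015 g/mol = 0.35515 mol
mass O = 4.481 − (2.9858 + 0.35799) = 1.1372 g → mol O = 1.1372 ÷ 15.999 = 0.071083 mol
Divide by the smallest (0.071083 mol): C 3.497, H 4.996, O 1.000
Multiplying each by 2 gives whole numbers: C 6.99, H 9.99, O 2.00
Empirical formula: C7H10O2
Empirical-formula mass = 126.16 g/mol; 505 ÷ 126.16 ≈ 4, so the molecular formula is C28H40O8.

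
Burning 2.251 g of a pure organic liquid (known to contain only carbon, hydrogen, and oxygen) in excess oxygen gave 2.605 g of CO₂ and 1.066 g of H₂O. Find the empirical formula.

mol C = 2.605 g CO₂ ÷ 44.009 g/mol = 0.059192 mol
mol H = 2 × 1.066 g H₂O ÷ 18.015 g/mol = 0.11835 mol
mass O = 2.251 − (0.71096 + 0.11929) = 1.4207 g → mol O = 1.4207 ÷ 15.999 = 0.088802 mol
Divide by the smallest (0.059192 mol): C 1.000, H 1.999, O 1.500
Multiplying each by 2 gives whole numbers: C 2.00, H 4.00, O 3.00

C2H4O3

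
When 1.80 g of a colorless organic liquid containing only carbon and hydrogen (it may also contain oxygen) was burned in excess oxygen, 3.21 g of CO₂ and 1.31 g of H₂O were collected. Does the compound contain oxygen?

mol C = 3.21 g CO₂ ÷ 44.009 g/mol = 0.07294 mol
mol H = 2 × 1.31 g H₂O ÷ 18.015 g/mol = 0.1454 mol
C and H account for only 1.023 g of the 1.80 g sample; the remaining 0.7773 g must be oxygen.

yes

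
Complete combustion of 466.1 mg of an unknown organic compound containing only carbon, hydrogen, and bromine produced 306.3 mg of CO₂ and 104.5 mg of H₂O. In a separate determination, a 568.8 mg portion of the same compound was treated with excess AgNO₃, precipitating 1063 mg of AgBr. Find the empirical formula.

C3H5Br2

mol C = 0.3063 g CO₂ ÷ 44.009 g/mol = 0.0069599 mol
mol H = 2 × 0.1045 g H₂O ÷ 18.015 g/mol = 0.011601 mol
From the AgBr data: mol Br per gram of compound = (1.063 ÷ 187.772) ÷ 0.5688 = 0.0099527 mol/g, so in the 0.4661 g combustion sample mol Br = 0.0046390 mol
Divide by the smallest (0.0046390 mol): C 1.500, H 2.501, Br 1.000
Multiplying each by 2 gives whole numbers: C 3.00, H 5.00, Br 2.00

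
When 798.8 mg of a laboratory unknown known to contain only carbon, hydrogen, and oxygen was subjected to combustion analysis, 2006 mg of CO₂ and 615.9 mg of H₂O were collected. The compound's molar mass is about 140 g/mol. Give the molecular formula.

C8H12O2

mol C = 2.006 g CO₂ ÷ 44.009 g/mol = 0.045582 mol
mol H = 2 × 0.6159 g H₂O ÷ 18.015 g/mol = 0.068376 mol
mass O = 0.7988 − (0.54748 + 0.068923) = 0.18240 g → mol O = 0.18240 ÷ 15.999 = 0.011400 mol
Divide by the smallest (0.011400 mol): C 3.998, H 5.998, O 1.000
Empirical formula: C4H6O
Empirical-formula mass = 70.09 g/mol; 140 ÷ 70.09 ≈ 2, so the molecular formula is C8H12O2.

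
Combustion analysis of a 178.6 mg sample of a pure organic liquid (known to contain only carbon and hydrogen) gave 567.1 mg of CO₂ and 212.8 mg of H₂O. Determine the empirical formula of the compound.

C6H11

mol C = 0.5671 g CO₂ ÷ 44.009 g/mol = 0.012886 mol
mol H = 2 × 0.2128 g H₂O ÷ 18.015 g/mol = 0.023625 mol
Divide by the smallest (0.012886 mol): C 1.000, H 1.833
Multiplying each by 6 gives whole numbers: C 6.00, H 11.00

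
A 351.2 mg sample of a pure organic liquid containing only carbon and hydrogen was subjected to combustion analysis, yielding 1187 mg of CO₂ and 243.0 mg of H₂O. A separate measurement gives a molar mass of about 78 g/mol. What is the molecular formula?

C6H6

mol C = 1.187 g CO₂ ÷ 44.009 g/mol = 0.026972 mol
mol H = 2 × 0.2430 g H₂O ÷ 18.015 g/mol = 0.026978 mol
Divide by the smallest (0.026972 mol): C 1.000, H 1.000
Empirical formula: CH
Empirical-formula mass = 13.02 g/mol; 78 ÷ 13.02 ≈ 6, so the molecular formula is C6H6.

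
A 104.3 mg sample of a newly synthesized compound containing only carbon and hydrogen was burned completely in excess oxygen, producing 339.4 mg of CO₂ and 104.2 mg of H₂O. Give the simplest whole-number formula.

C2H3

mol C = 0.3394 g CO₂ ÷ 44.009 g/mol = 0.0077121 mol
mol H = 2 × 0.1042 g H₂O ÷ 18.015 g/mol = 0.011568 mol
Divide by the smallest (0.0077121 mol): C 1.000, H 1.500
Multiplying each by 2 gives whole numbers: C 2.00, H 3.00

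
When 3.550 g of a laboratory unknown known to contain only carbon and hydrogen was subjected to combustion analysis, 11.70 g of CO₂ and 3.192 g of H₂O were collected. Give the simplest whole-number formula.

mol C = 11.70 g CO₂ ÷ 44.009 g/mol = 0.26585 mol
mol H = 2 × 3.192 g H₂O ÷ 18.015 g/mol = 0.35437 mol
Divide by the smallest (0.26585 mol): C 1.000, H 1.333
Multiplying each by 3 gives whole numbers: C 3.00, H 4.00

C3H4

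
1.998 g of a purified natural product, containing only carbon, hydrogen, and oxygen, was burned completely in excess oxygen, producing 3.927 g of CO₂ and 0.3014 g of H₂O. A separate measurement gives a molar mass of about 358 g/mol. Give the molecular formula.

C16H6O10

mol C = 3.927 g CO₂ ÷ 44.009 g/mol = 0.089232 mol
mol H = 2 × 0.3014 g H₂O ÷ 18.015 g/mol = 0.033461 mol
mass O = 1.998 − (1.0718 + 0.033729) = 0.89251 g → mol O = 0.89251 ÷ 15.999 = 0.055785 mol
Divide by the smallest (0.033461 mol): C 2.667, H 1.000, O 1.667
Multiplying each by 3 gives whole numbers: C 8.00, H 3.00, O 5.00
Empirical formula: C8H3O5
Empirical-formula mass = 179.11 g/mol; 358 ÷ 179.11 ≈ 2, so the molecular formula is C16H6O10.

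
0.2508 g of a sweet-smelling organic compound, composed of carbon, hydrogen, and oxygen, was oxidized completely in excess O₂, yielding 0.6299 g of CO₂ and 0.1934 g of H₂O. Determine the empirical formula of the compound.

mol C = 0.6299 g CO₂ ÷ 44.009 g/mol = 0.014313 mol
mol H = 2 × 0.1934 g H₂O ÷ 18.015 g/mol = 0.021471 mol
mass O = 0.2508 − (0.17191 + 0.021643) = 0.057244 g → mol O = 0.057244 ÷ 15.999 = 0.0035780 mol
Divide by the smallest (0.0035780 mol): C 4.000, H 6.001, O 1.000

C4H6O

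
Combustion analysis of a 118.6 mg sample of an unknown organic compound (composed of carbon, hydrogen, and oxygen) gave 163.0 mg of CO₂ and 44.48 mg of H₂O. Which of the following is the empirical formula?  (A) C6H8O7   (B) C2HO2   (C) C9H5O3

(A) C6H8O7

mol C = 0.1630 g CO₂ ÷ 44.009 g/mol = 0.0037038 mol
mol H = 2 × 0.04448 g H₂O ÷ 18.015 g/mol = 0.0049381 mol
mass O = 0.1186 − (0.044486 + 0.0049776) = 0.069136 g → mol O = 0.069136 ÷ 15.999 = 0.0043213 mol
Divide by the smallest (0.0037038 mol): C 1.000, H 1.333, O 1.167
Multiplying each by 6 gives whole numbers: C 6.00, H 8.00, O 7.00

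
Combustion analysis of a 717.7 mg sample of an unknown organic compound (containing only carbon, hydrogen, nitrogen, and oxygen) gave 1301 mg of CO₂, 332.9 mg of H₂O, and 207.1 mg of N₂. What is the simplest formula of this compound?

C4H5N2O

mol C = 1.301 g CO₂ ÷ 44.009 g/mol = 0.029562 mol
mol H = 2 × 0.3329 g H₂O ÷ 18.015 g/mol = 0.036958 mol
mol N = 2 × 0.2071 g N₂ ÷ 28.014 g/mol = 0.014785 mol
mass O = 0.7177 − (0.35507 + 0.037254 + 0.20710) = 0.11828 g → mol O = 0.11828 ÷ 15.999 = 0.0073927 mol
Divide by the smallest (0.0073927 mol): C 3.999, H 4.999, N 2.000, O 1.000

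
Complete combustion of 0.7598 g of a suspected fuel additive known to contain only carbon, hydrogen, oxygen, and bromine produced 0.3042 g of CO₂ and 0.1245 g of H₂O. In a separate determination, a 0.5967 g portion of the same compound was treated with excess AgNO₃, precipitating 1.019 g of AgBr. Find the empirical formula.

CH2BrO

mol C = 0.3042 g CO₂ ÷ 44.009 g/mol = 0.0069122 mol
mol H = 2 × 0.1245 g H₂O ÷ 18.015 g/mol = 0.013822 mol
From the AgBr data: mol Br per gram of compound = (1.019 ÷ 187.772) ÷ 0.5967 = 0.0090947 mol/g, so in the 0.7598 g combustion sample mol Br = 0.0069101 mol
mass O = 0.7598 − (0.083023 + 0.013932 + 0.55215) = 0.11070 g → mol O = 0.11070 ÷ 15.999 = 0.0069190 mol
Divide by the smallest (0.0069101 mol): C 1.000, H 2.000, Br 1.000, O 1.001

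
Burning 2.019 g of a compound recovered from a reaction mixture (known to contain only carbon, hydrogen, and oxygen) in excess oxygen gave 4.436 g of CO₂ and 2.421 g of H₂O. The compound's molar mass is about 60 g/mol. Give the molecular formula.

mol C = 4.436 g CO₂ ÷ 44.009 g/mol = 0.10080 mol
mol H = 2 × 2.421 g H₂O ÷ 18.015 g/mol = 0.26878 mol
mass O = 2.019 − (1.2107 + 0.27093) = 0.53739 g → mol O = 0.53739 ÷ 15.999 = 0.033589 mol
Divide by the smallest (0.033589 mol): C 3.001, H 8.002, O 1.000
Empirical formula: C3H8O
Empirical-formula mass = 60.10 g/mol; 60 ÷ 60.10 ≈ 1, so the molecular formula is C3H8O.

C3H8O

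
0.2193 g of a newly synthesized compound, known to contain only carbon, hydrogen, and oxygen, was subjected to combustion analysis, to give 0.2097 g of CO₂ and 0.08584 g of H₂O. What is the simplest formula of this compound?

CH2O2

mol C = 0.2097 g CO₂ ÷ 44.009 g/mol = 0.0047649 mol
mol H = 2 × 0.08584 g H₂O ÷ 18.015 g/mol = 0.0095298 mol
mass O = 0.2193 − (0.057232 + 0.0096061) = 0.15246 g → mol O = 0.15246 ÷ 15.999 = 0.0095295 mol
Divide by the smallest (0.0047649 mol): C 1.000, H 2.000, O 2.000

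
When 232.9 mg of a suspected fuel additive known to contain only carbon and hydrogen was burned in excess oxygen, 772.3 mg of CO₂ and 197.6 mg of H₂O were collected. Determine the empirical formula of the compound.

mol C = 0.7723 g CO₂ ÷ 44.009 g/mol = 0.017549 mol
mol H = 2 × 0.1976 g H₂O ÷ 18.015 g/mol = 0.021937 mol
Divide by the smallest (0.017549 mol): C 1.000, H 1.250
Multiplying each by 4 gives whole numbers: C 4.00, H 5.00

C4H5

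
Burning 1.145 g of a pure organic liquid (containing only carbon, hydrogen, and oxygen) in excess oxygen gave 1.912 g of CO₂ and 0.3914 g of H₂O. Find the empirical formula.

mol C = 1.912 g CO₂ ÷ 44.009 g/mol = 0.043446 mol
mol H = 2 × 0.3914 g H₂O ÷ 18.015 g/mol = 0.043453 mol
mass O = 1.145 − (0.52183 + 0.043800) = 0.57937 g → mol O = 0.57937 ÷ 15.999 = 0.036213 mol
Divide by the smallest (0.036213 mol): C 1.200, H 1.200, O 1.000
Multiplying each by 5 gives whole numbers: C 6.00, H 6.00, O 5.00

C6H6O5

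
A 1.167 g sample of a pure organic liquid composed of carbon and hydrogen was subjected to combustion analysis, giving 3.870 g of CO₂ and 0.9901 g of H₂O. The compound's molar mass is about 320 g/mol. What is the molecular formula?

mol C = 3.870 g CO₂ ÷ 44.009 g/mol = 0.087937 mol
mol H = 2 × 0.9901 g H₂O ÷ 18.015 g/mol = 0.10992 mol
Divide by the smallest (0.087937 mol): C 1.000, H 1.250
Multiplying each by 4 gives whole numbers: C 4.00, H 5.00
Empirical formula: C4H5
Empirical-formula mass = 53.08 g/mol; 320 ÷ 53.08 ≈ 6, so the molecular formula is C24H30.

C24H30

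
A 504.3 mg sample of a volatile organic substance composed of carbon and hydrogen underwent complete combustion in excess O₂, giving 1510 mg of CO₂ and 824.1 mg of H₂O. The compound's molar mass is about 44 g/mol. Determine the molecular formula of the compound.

C3H8

mol C = 1.510 g CO₂ ÷ 44.009 g/mol = 0.034311 mol
mol H = 2 × 0.8241 g H₂O ÷ 18.015 g/mol = 0.091490 mol
Divide by the smallest (0.034311 mol): C 1.000, H 2.666
Multiplying each by 3 gives whole numbers: C 3.00, H 8.00
Empirical formula: C3H8
Empirical-formula mass = 44.10 g/mol; 44 ÷ 44.10 ≈ 1, so the molecular formula is C3H8.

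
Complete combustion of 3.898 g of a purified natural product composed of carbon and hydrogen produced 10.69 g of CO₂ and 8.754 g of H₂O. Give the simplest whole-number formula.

CH4

mol C = 10.69 g CO₂ ÷ 44.009 g/mol = 0.24290 mol
mol H = 2 × 8.754 g H₂O ÷ 18.015 g/mol = 0.97186 mol
Divide by the smallest (0.24290 mol): C 1.000, H 4.001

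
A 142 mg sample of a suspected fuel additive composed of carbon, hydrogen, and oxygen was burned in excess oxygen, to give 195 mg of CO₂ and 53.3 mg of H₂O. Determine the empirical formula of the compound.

C6H8O7

mol C = 0.195 g CO₂ ÷ 44.009 g/mol = 0.004431 mol
mol H = 2 × 0.0533 g H₂O ÷ 18.015 g/mol = 0.005917 mol
mass O = 0.142 − (0.05322 + 0.005965) = 0.08282 g → mol O = 0.08282 ÷ 15.999 = 0.005176 mol
Divide by the smallest (0.004431 mol): C 1.000, H 1.335, O 1.168
Multiplying each by 6 gives whole numbers: C 6.00, H 8.01, O 7.01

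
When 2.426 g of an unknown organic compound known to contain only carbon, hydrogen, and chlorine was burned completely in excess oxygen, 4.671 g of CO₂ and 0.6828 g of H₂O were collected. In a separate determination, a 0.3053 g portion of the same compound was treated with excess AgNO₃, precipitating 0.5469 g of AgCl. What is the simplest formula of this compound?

C7H5Cl2

mol C = 4.671 g CO₂ ÷ 44.009 g/mol = 0.10614 mol
mol H = 2 × 0.6828 g H₂O ÷ 18.015 g/mol = 0.075803 mol
From the AgCl data: mol Cl per gram of compound = (0.5469 ÷ 143.318) ÷ 0.3053 = 0.012499 mol/g, so in the 2.426 g combustion sample mol Cl = 0.030323 mol
Divide by the smallest (0.030323 mol): C 3.500, H 2.500, Cl 1.000
Multiplying each by 2 gives whole numbers: C 7.00, H 5.00, Cl 2.00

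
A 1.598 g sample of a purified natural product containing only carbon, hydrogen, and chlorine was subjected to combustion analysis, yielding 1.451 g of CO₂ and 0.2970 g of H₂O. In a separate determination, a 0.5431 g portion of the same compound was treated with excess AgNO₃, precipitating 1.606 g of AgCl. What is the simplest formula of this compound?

CHCl

mol C = 1.451 g CO₂ ÷ 44.009 g/mol = 0.032971 mol
mol H = 2 × 0.2970 g H₂O ÷ 18.015 g/mol = 0.032973 mol
From the AgCl data: mol Cl per gram of compound = (1.606 ÷ 143.318) ÷ 0.5431 = 0.020633 mol/g, so in the 1.598 g combustion sample mol Cl = 0.032972 mol
Divide by the smallest (0.032971 mol): C 1.000, H 1.000, Cl 1.000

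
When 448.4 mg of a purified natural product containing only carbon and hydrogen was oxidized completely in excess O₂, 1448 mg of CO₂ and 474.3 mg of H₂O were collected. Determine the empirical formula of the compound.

C5H8

mol C = 1.448 g CO₂ ÷ 44.009 g/mol = 0.032902 mol
mol H = 2 × 0.4743 g H₂O ÷ 18.015 g/mol = 0.052656 mol
Divide by the smallest (0.032902 mol): C 1.000, H 1.600
Multiplying each by 5 gives whole numbers: C 5.00, H 8.00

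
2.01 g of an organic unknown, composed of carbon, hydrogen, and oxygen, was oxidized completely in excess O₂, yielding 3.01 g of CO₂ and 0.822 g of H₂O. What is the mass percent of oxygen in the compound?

54.6%

mol C = 3.01 g CO₂ ÷ 44.009 g/mol = 0.06840 mol
mol H = 2 × 0.822 g H₂O ÷ 18.015 g/mol = 0.09126 mol
mass O = 2.01 − (0.8215 + 0.09199) = 1.097 g → mol O = 1.097 ÷ 15.999 = 0.06854 mol
mass % O = 1.097 g ÷ 2.01 g × 100%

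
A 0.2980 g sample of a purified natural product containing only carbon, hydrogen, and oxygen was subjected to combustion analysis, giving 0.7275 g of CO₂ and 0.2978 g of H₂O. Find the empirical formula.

C4H8O

mol C = 0.7275 g CO₂ ÷ 44.009 g/mol = 0.016531 mol
mol H = 2 × 0.2978 g H₂O ÷ 18.015 g/mol = 0.033061 mol
mass O = 0.2980 − (0.19855 + 0.033326) = 0.066124 g → mol O = 0.066124 ÷ 15.999 = 0.0041330 mol
Divide by the smallest (0.0041330 mol): C 4.000, H 7.999, O 1.000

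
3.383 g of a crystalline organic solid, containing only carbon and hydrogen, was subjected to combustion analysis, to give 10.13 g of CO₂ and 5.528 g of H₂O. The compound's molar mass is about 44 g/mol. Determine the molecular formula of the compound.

C3H8

mol C = 10.13 g CO₂ ÷ 44.009 g/mol = 0.23018 mol
mol H = 2 × 5.528 g H₂O ÷ 18.015 g/mol = 0.61371 mol
Divide by the smallest (0.23018 mol): C 1.000, H 2.666
Multiplying each by 3 gives whole numbers: C 3.00, H 8.00
Empirical formula: C3H8
Empirical-formula mass = 44.10 g/mol; 44 ÷ 44.10 ≈ 1, so the molecular formula is C3H8.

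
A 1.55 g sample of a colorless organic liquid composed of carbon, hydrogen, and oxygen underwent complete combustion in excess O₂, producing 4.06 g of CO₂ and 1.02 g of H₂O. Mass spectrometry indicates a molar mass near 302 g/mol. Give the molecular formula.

C18H22O4

mol C = 4.06 g CO₂ ÷ 44.009 g/mol = 0.09225 mol
mol H = 2 × 1.02 g H₂O ÷ 18.015 g/mol = 0.1132 mol
mass O = 1.55 − (1.108 + 0.1141) = 0.3278 g → mol O = 0.3278 ÷ 15.999 = 0.02049 mol
Divide by the smallest (0.02049 mol): C 4.503, H 5.527, O 1.000
Multiplying each by 2 gives whole numbers: C 9.01, H 11.05, O 2.00
Empirical formula: C9H11O2
Empirical-formula mass = 151.19 g/mol; 302 ÷ 151.19 ≈ 2, so the molecular formula is C18H22O4.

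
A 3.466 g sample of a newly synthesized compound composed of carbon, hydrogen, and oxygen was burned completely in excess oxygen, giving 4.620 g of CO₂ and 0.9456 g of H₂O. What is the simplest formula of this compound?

mol C = 4.620 g CO₂ ÷ 44.009 g/mol = 0.10498 mol
mol H = 2 × 0.9456 g H₂O ÷ 18.015 g/mol = 0.10498 mol
mass O = 3.466 − (1.2609 + 0.10582) = 2.0993 g → mol O = 2.0993 ÷ 15.999 = 0.13121 mol
Divide by the smallest (0.10498 mol): C 1.000, H 1.000, O 1.250
Multiplying each by 4 gives whole numbers: C 4.00, H 4.00, O 5.00

C4H4O5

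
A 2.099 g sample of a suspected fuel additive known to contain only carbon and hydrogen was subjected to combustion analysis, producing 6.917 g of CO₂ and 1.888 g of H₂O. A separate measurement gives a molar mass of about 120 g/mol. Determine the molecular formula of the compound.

C9H12

mol C = 6.917 g CO₂ ÷ 44.009 g/mol = 0.15717 mol
mol H = 2 × 1.888 g H₂O ÷ 18.015 g/mol = 0.20960 mol
Divide by the smallest (0.15717 mol): C 1.000, H 1.334
Multiplying each by 3 gives whole numbers: C 3.00, H 4.00
Empirical formula: C3H4
Empirical-formula mass = 40.06 g/mol; 120 ÷ 40.06 ≈ 3, so the molecular formula is C9H12.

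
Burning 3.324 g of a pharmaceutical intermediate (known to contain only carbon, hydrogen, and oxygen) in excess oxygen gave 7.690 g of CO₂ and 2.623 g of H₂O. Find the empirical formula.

C3H5O

mol C = 7.690 g CO₂ ÷ 44.009 g/mol = 0.17474 mol
mol H = 2 × 2.623 g H₂O ÷ 18.015 g/mol = 0.29120 mol
mass O = 3.324 − (2.0988 + 0.29353) = 0.93170 g → mol O = 0.93170 ÷ 15.999 = 0.058235 mol
Divide by the smallest (0.058235 mol): C 3.001, H 5.000, O 1.000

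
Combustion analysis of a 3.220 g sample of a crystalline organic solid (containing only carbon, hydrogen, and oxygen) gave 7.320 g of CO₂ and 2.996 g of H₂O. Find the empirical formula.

mol C = 7.320 g CO₂ ÷ 44.009 g/mol = 0.16633 mol
mol H = 2 × 2.996 g H₂O ÷ 18.015 g/mol = 0.33261 mol
mass O = 3.220 − (1.9978 + 0.33527) = 0.88694 g → mol O = 0.88694 ÷ 15.999 = 0.055437 mol
Divide by the smallest (0.055437 mol): C 3.000, H 6.000, O 1.000

C3H6O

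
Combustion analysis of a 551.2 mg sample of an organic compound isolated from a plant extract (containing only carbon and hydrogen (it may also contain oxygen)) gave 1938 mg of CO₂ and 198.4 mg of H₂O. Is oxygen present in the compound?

mol C = 1.938 g CO₂ ÷ 44.009 g/mol = 0.044036 mol
mol H = 2 × 0.1984 g H₂O ÷ 18.015 g/mol = 0.022026 mol
C and H together account for 0.55112 g — essentially the entire 0.5512 g sample — so the compound contains no oxygen.

no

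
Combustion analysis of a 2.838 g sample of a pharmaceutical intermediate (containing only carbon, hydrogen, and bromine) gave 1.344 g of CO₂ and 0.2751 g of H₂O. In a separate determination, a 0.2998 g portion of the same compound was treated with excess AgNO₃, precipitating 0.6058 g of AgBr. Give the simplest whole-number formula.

mol C = 1.344 g CO₂ ÷ 44.009 g/mol = 0.030539 mol
mol H = 2 × 0.2751 g H₂O ÷ 18.015 g/mol = 0.030541 mol
From the AgBr data: mol Br per gram of compound = (0.6058 ÷ 187.772) ÷ 0.2998 = 0.010761 mol/g, so in the 2.838 g combustion sample mol Br = 0.030541 mol
Divide by the smallest (0.030539 mol): C 1.000, H 1.000, Br 1.000

CHBr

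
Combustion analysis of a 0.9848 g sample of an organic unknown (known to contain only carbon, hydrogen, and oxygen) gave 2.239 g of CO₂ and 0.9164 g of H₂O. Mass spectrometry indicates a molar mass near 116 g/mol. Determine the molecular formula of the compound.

C6H12O2

mol C = 2.239 g CO₂ ÷ 44.009 g/mol = 0.050876 mol
mol H = 2 × 0.9164 g H₂O ÷ 18.015 g/mol = 0.10174 mol
mass O = 0.9848 − (0.61107 + 0.10255) = 0.27118 g → mol O = 0.27118 ÷ 15.999 = 0.016950 mol
Divide by the smallest (0.016950 mol): C 3.002, H 6.002, O 1.000
Empirical formula: C3H6O
Empirical-formula mass = 58.08 g/mol; 116 ÷ 58.08 ≈ 2, so the molecular formula is C6H12O2.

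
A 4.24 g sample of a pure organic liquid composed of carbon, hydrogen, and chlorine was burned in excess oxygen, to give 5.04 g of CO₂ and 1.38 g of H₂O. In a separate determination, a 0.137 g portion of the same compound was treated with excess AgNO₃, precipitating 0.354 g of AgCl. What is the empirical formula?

C3H4Cl2

mol C = 5.04 g CO₂ ÷ 44.009 g/mol = 0.1145 mol
mol H = 2 × 1.38 g H₂O ÷ 18.015 g/mol = 0.1532 mol
From the AgCl data: mol Cl per gram of compound = (0.354 ÷ 143.318) ÷ 0.137 = 0.01803 mol/g, so in the 4.24 g combustion sample mol Cl = 0.07644 mol
Divide by the smallest (0.07644 mol): C 1.498, H 2.004, Cl 1.000
Multiplying each by 2 gives whole numbers: C 3.00, H 4.01, Cl 2.00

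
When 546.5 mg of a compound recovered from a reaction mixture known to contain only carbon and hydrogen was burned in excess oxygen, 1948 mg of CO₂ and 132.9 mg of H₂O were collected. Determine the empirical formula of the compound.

C3H

mol C = 1.948 g CO₂ ÷ 44.009 g/mol = 0.044264 mol
mol H = 2 × 0.1329 g H₂O ÷ 18.015 g/mol = 0.014754 mol
Divide by the smallest (0.014754 mol): C 3.000, H 1.000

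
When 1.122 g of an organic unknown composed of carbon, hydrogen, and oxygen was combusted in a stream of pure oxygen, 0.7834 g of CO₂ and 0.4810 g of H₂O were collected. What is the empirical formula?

CH3O3

mol C = 0.7834 g CO₂ ÷ 44.009 g/mol = 0.017801 mol
mol H = 2 × 0.4810 g H₂O ÷ 18.015 g/mol = 0.053400 mol
mass O = 1.122 − (0.21381 + 0.053827) = 0.85437 g → mol O = 0.85437 ÷ 15.999 = 0.053401 mol
Divide by the smallest (0.017801 mol): C 1.000, H 3.000, O 3.000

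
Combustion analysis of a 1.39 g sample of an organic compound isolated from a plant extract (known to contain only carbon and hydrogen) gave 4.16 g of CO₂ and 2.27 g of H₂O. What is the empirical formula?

C3H8

mol C = 4.16 g CO₂ ÷ 44.009 g/mol = 0.09453 mol
mol H = 2 × 2.27 g H₂O ÷ 18.015 g/mol = 0.2520 mol
Divide by the smallest (0.09453 mol): C 1.000, H 2.666
Multiplying each by 3 gives whole numbers: C 3.00, H 8.00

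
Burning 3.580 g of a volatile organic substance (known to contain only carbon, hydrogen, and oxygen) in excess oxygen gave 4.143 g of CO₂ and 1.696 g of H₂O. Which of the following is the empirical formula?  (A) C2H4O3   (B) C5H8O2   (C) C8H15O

(A) C2H4O3

mol C = 4.143 g CO₂ ÷ 44.009 g/mol = 0.094140 mol
mol H = 2 × 1.696 g H₂O ÷ 18.015 g/mol = 0.18829 mol
mass O = 3.580 − (1.1307 + 0.18979) = 2.2595 g → mol O = 2.2595 ÷ 15.999 = 0.14123 mol
Divide by the smallest (0.094140 mol): C 1.000, H 2.000, O 1.500
Multiplying each by 2 gives whole numbers: C 2.00, H 4.00, O 3.00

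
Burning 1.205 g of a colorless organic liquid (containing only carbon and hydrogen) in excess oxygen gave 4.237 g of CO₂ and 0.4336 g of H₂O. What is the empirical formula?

C2H

mol C = 4.237 g CO₂ ÷ 44.009 g/mol = 0.096276 mol
mol H = 2 × 0.4336 g H₂O ÷ 18.015 g/mol = 0.048138 mol
Divide by the smallest (0.048138 mol): C 2.000, H 1.000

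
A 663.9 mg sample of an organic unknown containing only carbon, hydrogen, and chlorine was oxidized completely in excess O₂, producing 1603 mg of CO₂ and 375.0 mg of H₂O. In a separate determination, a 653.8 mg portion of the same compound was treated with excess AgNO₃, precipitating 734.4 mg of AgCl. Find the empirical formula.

C7H8Cl

mol C = 1.603 g CO₂ ÷ 44.009 g/mol = 0.036424 mol
mol H = 2 × 0.3750 g H₂O ÷ 18.015 g/mol = 0.041632 mol
From the AgCl data: mol Cl per gram of compound = (0.7344 ÷ 143.318) ÷ 0.6538 = 0.0078377 mol/g, so in the 0.6639 g combustion sample mol Cl = 0.0052034 mol
Divide by the smallest (0.0052034 mol): C 7.000, H 8.001, Cl 1.000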